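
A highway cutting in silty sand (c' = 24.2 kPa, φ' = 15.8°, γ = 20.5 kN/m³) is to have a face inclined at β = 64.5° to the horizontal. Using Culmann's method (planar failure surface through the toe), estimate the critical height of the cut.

Culmann's analysis gives the critical failure plane at α_cr = (β + φ')/2 = (64.5 + 15.8)/2 = 40.1°, and the critical height
H_c = (4c'/γ) · sinβ cosφ' / [1 − cos(β − φ')]
    = (4·24.2/20.5) · sin64.5°·cos15.8° / [1 − cos(48.7°)]
    = 4.722 · 0.9026·0.9622 / [1 − 0.6600]
    = 4.722 · 0.8685 / 0.3400
    = 12.06 m

H_c = 12.06 m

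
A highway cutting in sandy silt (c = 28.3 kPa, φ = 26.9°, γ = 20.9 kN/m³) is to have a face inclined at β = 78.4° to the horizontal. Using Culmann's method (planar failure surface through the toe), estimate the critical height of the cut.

H_c = 12.53 m

Culmann's analysis gives the critical failure plane at α_cr = (β + φ)/2 = (78.4 + 26.9)/2 = 52.7°, and the critical height
H_c = (4c/γ) · sinβ cosφ / [1 − cos(β − φ)]
    = (4·28.3/20.9) · sin78.4°·cos26.9° / [1 − cos(51.5°)]
    = 5.416 · 0.9796·0.8918 / [1 − 0.6225]
    = 5.416 · 0.8736 / 0.3775
    = 12.53 m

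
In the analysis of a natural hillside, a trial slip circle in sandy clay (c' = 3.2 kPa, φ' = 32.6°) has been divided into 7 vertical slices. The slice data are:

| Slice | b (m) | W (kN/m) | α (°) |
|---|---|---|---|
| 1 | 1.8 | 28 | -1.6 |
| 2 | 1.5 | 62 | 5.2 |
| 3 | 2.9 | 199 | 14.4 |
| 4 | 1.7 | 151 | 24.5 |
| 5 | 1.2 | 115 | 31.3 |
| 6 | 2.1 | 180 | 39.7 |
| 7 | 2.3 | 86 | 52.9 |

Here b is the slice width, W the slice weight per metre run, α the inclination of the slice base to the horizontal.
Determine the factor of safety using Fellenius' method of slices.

FS = 1.40

Ordinary method of slices: FS = Σ[c'·Δl_i + (W_i cosα_i)·tanφ'] / Σ W_i sinα_i, with Δl_i = b_i / cosα_i.
Slice 1: Δl = 1.8/cos(-1.6°) = 1.801 m; N'_1 = 28·cos(-1.6°) = 28.0; c'Δl = 5.76; W sinα = -0.8
Slice 2: Δl = 1.5/cos5.2° = 1.506 m; N'_2 = 62·cos5.2° = 61.7; c'Δl = 4.82; W sinα = 5.6
Slice 3: Δl = 2.9/cos14.4° = 2.994 m; N'_3 = 199·cos14.4° = 192.7; c'Δl = 9.58; W sinα = 49.5
Slice 4: Δl = 1.7/cos24.5° = 1.868 m; N'_4 = 151·cos24.5° = 137.4; c'Δl = 5.98; W sinα = 62.6
Slice 5: Δl = 1.2/cos31.3° = 1.404 m; N'_5 = 115·cos31.3° = 98.3; c'Δl = 4.49; W sinα = 59.7
Slice 6: Δl = 2.1/cos39.7° = 2.729 m; N'_6 = 180·cos39.7° = 138.5; c'Δl = 8.73; W sinα = 115.0
Slice 7: Δl = 2.3/cos52.9° = 3.813 m; N'_7 = 86·cos52.9° = 51.9; c'Δl = 12.20; W sinα = 68.6
Σc'Δl = 51.6 kN/m; ΣN' = 708.5 kN/m; ΣW sinα = 360.3 kN/m
Resisting = 51.6 + 708.5·tan32.6° = 51.6 + 453.1 = 504.7 kN/m
FS = 504.7 / 360.3 = 1.401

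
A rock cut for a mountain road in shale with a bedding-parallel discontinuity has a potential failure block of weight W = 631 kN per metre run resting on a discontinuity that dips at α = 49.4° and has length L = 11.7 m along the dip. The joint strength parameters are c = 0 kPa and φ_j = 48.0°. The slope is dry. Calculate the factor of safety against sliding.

Resolving the block weight along and normal to the plane and applying the Mohr–Coulomb strength on the joint:
N' = W cosα = 631·cos49.4° = 410.6 kN/m
Driving force T = W sinα = 631·sin49.4° = 479.1 kN/m
Resisting force R = c·L + N'·tanφ_j = 0·11.7 + 410.6·tan48.0° = 0.0 + 456.1 = 456.1 kN/m
FS = R / T = 456.1 / 479.1 = 0.952

FS = 0.95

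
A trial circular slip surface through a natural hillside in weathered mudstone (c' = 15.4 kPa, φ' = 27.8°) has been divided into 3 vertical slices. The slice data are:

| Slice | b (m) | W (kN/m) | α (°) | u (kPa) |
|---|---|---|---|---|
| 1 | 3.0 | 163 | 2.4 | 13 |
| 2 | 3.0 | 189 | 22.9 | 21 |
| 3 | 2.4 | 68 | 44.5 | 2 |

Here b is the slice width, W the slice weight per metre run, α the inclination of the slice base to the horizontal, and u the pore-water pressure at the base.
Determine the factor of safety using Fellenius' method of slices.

FS = 2.27

Ordinary method of slices: FS = Σ[c'·Δl_i + (W_i cosα_i − u_i·Δl_i)·tanφ'] / Σ W_i sinα_i, with Δl_i = b_i / cosα_i.
Slice 1: Δl = 3.0/cos2.4° = 3.003 m; N'_1 = 163·cos2.4° − 13·3.003 = 123.8; c'Δl = 46.24; W sinα = 6.8
Slice 2: Δl = 3.0/cos22.9° = 3.257 m; N'_2 = 189·cos22.9° − 21·3.257 = 105.7; c'Δl = 50.15; W sinα = 73.5
Slice 3: Δl = 2.4/cos44.5° = 3.365 m; N'_3 = 68·cos44.5° − 2·3.365 = 41.8; c'Δl = 51.82; W sinα = 47.7
Σc'Δl = 148.2 kN/m; ΣN' = 271.3 kN/m; ΣW sinα = 128.0 kN/m
Resisting = 148.2 + 271.3·tan27.8° = 148.2 + 143.0 = 291.3 kN/m
FS = 291.3 / 128.0 = 2.275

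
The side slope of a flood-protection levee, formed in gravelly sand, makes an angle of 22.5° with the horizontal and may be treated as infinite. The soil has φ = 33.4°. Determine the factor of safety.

For a dry cohesionless infinite slope the factor of safety is FS = tanφ / tanβ.
FS = tan33.4° / tan22.5° = 0.6594 / 0.4142 = 1.592

FS = 1.59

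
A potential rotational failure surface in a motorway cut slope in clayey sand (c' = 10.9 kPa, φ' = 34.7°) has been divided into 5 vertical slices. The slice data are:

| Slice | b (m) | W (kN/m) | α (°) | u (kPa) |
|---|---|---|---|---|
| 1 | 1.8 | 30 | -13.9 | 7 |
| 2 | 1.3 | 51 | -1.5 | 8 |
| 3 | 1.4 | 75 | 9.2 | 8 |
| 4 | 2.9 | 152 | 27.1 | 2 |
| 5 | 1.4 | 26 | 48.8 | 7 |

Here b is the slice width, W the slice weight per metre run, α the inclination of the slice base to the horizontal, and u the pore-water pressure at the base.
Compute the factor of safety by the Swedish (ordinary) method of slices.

Ordinary method of slices: FS = Σ[c'·Δl_i + (W_i cosα_i − u_i·Δl_i)·tanφ'] / Σ W_i sinα_i, with Δl_i = b_i / cosα_i.
Slice 1: Δl = 1.8/cos(-13.9°) = 1.854 m; N'_1 = 30·cos(-13.9°) − 7·1.854 = 16.1; c'Δl = 20.21; W sinα = -7.2
Slice 2: Δl = 1.3/cos(-1.5°) = 1.300 m; N'_2 = 51·cos(-1.5°) − 8·1.300 = 40.6; c'Δl = 14.17; W sinα = -1.3
Slice 3: Δl = 1.4/cos9.2° = 1.418 m; N'_3 = 75·cos9.2° − 8·1.418 = 62.7; c'Δl = 15.46; W sinα = 12.0
Slice 4: Δl = 2.9/cos27.1° = 3.258 m; N'_4 = 152·cos27.1° − 2·3.258 = 128.8; c'Δl = 35.51; W sinα = 69.2
Slice 5: Δl = 1.4/cos48.8° = 2.125 m; N'_5 = 26·cos48.8° − 7·2.125 = 2.2; c'Δl = 23.17; W sinα = 19.6
Σc'Δl = 108.5 kN/m; ΣN' = 250.5 kN/m; ΣW sinα = 92.3 kN/m
Resisting = 108.5 + 250.5·tan34.7° = 108.5 + 173.4 = 281.9 kN/m
FS = 281.9 / 92.3 = 3.056

FS = 3.06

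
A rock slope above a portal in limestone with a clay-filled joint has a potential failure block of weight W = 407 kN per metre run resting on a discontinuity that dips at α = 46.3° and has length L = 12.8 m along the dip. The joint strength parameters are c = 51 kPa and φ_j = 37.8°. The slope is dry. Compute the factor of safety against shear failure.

FS = 2.96

Resolving the block weight along and normal to the plane and applying the Mohr–Coulomb strength on the joint:
N' = W cosα = 407·cos46.3° = 281.2 kN/m
Driving force T = W sinα = 407·sin46.3° = 294.2 kN/m
Resisting force R = c·L + N'·tanφ_j = 51·12.8 + 281.2·tan37.8° = 652.8 + 218.1 = 870.9 kN/m
FS = R / T = 870.9 / 294.2 = 2.960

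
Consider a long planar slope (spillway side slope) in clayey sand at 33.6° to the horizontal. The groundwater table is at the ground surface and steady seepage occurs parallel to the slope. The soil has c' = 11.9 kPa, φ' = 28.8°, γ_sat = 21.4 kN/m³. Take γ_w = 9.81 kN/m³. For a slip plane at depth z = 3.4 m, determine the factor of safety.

With seepage parallel to the slope and the water table at the surface, the effective normal stress on the slip plane uses the buoyant unit weight γ' = γ_sat − γ_w while the driving shear stress uses γ_sat:
FS = [c' + γ' z cos²β tanφ'] / [γ_sat z sinβ cosβ]
γ' = 21.4 − 9.81 = 11.59 kN/m³
Numerator = 11.9 + 11.59·3.4·cos²33.6°·tan28.8° = 11.9 + 11.59·3.4·0.6938·0.5498 = 26.929 kPa
Denominator = 21.4·3.4·sin33.6°·cos33.6° = 21.4·3.4·0.5534·0.8329 = 33.537 kPa
FS = 26.929 / 33.537 = 0.803

FS = 0.80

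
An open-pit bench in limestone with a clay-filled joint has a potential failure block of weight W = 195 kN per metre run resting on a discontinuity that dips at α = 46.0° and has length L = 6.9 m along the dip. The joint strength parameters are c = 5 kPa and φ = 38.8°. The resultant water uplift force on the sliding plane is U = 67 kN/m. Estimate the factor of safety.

FS = 0.64

Resolving the block weight along and normal to the plane and applying the Mohr–Coulomb strength on the joint:
N' = W cosα − U = 195·cos46.0° − 67 = 68.5 kN/m
Driving force T = W sinα = 195·sin46.0° = 140.3 kN/m
Resisting force R = c·L + N'·tanφ = 5·6.9 + 68.5·tan38.8° = 34.5 + 55.0 = 89.5 kN/m
FS = R / T = 89.5 / 140.3 = 0.638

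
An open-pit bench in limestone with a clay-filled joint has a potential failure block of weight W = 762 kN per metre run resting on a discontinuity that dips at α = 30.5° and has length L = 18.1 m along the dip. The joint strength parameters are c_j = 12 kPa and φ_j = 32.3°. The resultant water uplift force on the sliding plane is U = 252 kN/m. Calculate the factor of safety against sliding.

FS = 1.22

Resolving the block weight along and normal to the plane and applying the Mohr–Coulomb strength on the joint:
N' = W cosα − U = 762·cos30.5° − 252 = 404.6 kN/m
Driving force T = W sinα = 762·sin30.5° = 386.7 kN/m
Resisting force R = c_j·L + N'·tanφ_j = 12·18.1 + 404.6·tan32.3° = 217.2 + 255.8 = 473.0 kN/m
FS = R / T = 473.0 / 386.7 = 1.223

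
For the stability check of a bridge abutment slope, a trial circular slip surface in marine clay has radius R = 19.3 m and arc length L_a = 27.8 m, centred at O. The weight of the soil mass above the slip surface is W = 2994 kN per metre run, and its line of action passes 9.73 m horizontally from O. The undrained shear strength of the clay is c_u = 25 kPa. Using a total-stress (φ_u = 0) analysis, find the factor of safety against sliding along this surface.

FS = 0.46

Taking moments about the centre O, the resisting moment is provided by the undrained shear strength acting along the arc:
M_R = c_u·L_a·R = 25·27.80·19.3 = 13413.5 kN·m/m
M_D = W·d = 2994·9.73 = 29131.6 kN·m/m
FS = M_R / M_D = 13413.5 / 29131.6 = 0.460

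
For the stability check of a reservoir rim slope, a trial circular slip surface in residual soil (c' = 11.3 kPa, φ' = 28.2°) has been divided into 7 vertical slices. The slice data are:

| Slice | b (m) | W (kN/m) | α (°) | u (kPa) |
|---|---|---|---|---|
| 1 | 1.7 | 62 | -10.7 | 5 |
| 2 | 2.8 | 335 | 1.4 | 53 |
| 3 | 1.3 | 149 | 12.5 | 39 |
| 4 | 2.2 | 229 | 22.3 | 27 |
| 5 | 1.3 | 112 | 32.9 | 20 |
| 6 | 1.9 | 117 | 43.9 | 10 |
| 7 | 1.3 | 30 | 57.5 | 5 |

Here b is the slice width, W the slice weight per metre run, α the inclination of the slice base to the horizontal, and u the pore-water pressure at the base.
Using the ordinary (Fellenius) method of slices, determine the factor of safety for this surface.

Ordinary method of slices: FS = Σ[c'·Δl_i + (W_i cosα_i − u_i·Δl_i)·tanφ'] / Σ W_i sinα_i, with Δl_i = b_i / cosα_i.
Slice 1: Δl = 1.7/cos(-10.7°) = 1.730 m; N'_1 = 62·cos(-10.7°) − 5·1.730 = 52.3; c'Δl = 19.55; W sinα = -11.5
Slice 2: Δl = 2.8/cos1.4° = 2.801 m; N'_2 = 335·cos1.4° − 53·2.801 = 186.5; c'Δl = 31.65; W sinα = 8.2
Slice 3: Δl = 1.3/cos12.5° = 1.332 m; N'_3 = 149·cos12.5° − 39·1.332 = 93.5; c'Δl = 15.05; W sinα = 32.2
Slice 4: Δl = 2.2/cos22.3° = 2.378 m; N'_4 = 229·cos22.3° − 27·2.378 = 147.7; c'Δl = 26.87; W sinα = 86.9
Slice 5: Δl = 1.3/cos32.9° = 1.548 m; N'_5 = 112·cos32.9° − 20·1.548 = 63.1; c'Δl = 17.50; W sinα = 60.8
Slice 6: Δl = 1.9/cos43.9° = 2.637 m; N'_6 = 117·cos43.9° − 10·2.637 = 57.9; c'Δl = 29.80; W sinα = 81.1
Slice 7: Δl = 1.3/cos57.5° = 2.420 m; N'_7 = 30·cos57.5° − 5·2.420 = 4.0; c'Δl = 27.34; W sinα = 25.3
Σc'Δl = 167.7 kN/m; ΣN' = 605.0 kN/m; ΣW sinα = 283.1 kN/m
Resisting = 167.7 + 605.0·tan28.2° = 167.7 + 324.4 = 492.1 kN/m
FS = 492.1 / 283.1 = 1.738

FS = 1.74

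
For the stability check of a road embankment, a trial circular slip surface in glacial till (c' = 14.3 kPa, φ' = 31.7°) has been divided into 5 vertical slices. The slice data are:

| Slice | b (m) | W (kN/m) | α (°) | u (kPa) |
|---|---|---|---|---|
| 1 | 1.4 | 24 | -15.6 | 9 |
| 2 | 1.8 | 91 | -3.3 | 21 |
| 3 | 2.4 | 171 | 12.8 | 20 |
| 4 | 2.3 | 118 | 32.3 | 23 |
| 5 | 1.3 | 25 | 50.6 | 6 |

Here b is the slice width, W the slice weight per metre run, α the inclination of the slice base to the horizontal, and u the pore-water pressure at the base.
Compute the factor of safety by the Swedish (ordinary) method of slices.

FS = 2.64

Ordinary method of slices: FS = Σ[c'·Δl_i + (W_i cosα_i − u_i·Δl_i)·tanφ'] / Σ W_i sinα_i, with Δl_i = b_i / cosα_i.
Slice 1: Δl = 1.4/cos(-15.6°) = 1.454 m; N'_1 = 24·cos(-15.6°) − 9·1.454 = 10.0; c'Δl = 20.79; W sinα = -6.5
Slice 2: Δl = 1.8/cos(-3.3°) = 1.803 m; N'_2 = 91·cos(-3.3°) − 21·1.803 = 53.0; c'Δl = 25.78; W sinα = -5.2
Slice 3: Δl = 2.4/cos12.8° = 2.461 m; N'_3 = 171·cos12.8° − 20·2.461 = 117.5; c'Δl = 35.19; W sinα = 37.9
Slice 4: Δl = 2.3/cos32.3° = 2.721 m; N'_4 = 118·cos32.3° − 23·2.721 = 37.2; c'Δl = 38.91; W sinα = 63.1
Slice 5: Δl = 1.3/cos50.6° = 2.048 m; N'_5 = 25·cos50.6° − 6·2.048 = 3.6; c'Δl = 29.29; W sinα = 19.3
Σc'Δl = 150.0 kN/m; ΣN' = 221.3 kN/m; ΣW sinα = 108.6 kN/m
Resisting = 150.0 + 221.3·tan31.7° = 150.0 + 136.7 = 286.6 kN/m
FS = 286.6 / 108.6 = 2.640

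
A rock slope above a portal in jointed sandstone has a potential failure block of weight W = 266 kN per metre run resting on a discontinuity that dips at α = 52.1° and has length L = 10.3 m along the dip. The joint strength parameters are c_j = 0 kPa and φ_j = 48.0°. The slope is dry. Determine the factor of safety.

FS = 0.86

Resolving the block weight along and normal to the plane and applying the Mohr–Coulomb strength on the joint:
N' = W cosα = 266·cos52.1° = 163.4 kN/m
Driving force T = W sinα = 266·sin52.1° = 209.9 kN/m
Resisting force R = c_j·L + N'·tanφ_j = 0·10.3 + 163.4·tan48.0° = 0.0 + 181.5 = 181.5 kN/m
FS = R / T = 181.5 / 209.9 = 0.865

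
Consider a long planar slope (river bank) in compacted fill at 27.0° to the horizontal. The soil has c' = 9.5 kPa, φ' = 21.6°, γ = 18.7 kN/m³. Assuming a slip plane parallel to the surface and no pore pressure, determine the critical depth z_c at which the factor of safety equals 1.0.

Setting FS = 1.00 in FS = [c' + γz cos²β tanφ'] / [γz sinβ cosβ] and solving for z:
z = c' / [γ cosβ (FS·sinβ − cosβ·tanφ')]
  = 9.5 / [18.7·cos27.0°·(1.00·sin27.0° − cos27.0°·tan21.6°)]
  = 9.5 / [18.7·0.8910·(1.00·0.4540 − 0.8910·0.3959)]
  = 9.5 / 1.6864 = 5.633 m

z_c = 5.63 m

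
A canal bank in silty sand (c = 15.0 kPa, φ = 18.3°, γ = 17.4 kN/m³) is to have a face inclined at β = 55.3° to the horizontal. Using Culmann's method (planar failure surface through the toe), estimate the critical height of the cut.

Culmann's analysis gives the critical failure plane at α_cr = (β + φ)/2 = (55.3 + 18.3)/2 = 36.8°, and the critical height
H_c = (4c/γ) · sinβ cosφ / [1 − cos(β − φ)]
    = (4·15.0/17.4) · sin55.3°·cos18.3° / [1 − cos(37.0°)]
    = 3.448 · 0.8221·0.9494 / [1 − 0.7986]
    = 3.448 · 0.7806 / 0.2014
    = 13.37 m

H_c = 13.37 m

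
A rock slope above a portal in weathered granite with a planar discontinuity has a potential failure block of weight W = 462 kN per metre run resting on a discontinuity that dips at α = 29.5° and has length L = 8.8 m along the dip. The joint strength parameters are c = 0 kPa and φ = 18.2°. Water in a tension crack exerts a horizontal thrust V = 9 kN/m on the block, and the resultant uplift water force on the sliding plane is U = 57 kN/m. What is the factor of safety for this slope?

Resolving the block weight along and normal to the plane and applying the Mohr–Coulomb strength on the joint:
N' = W cosα − U − V sinα = 462·cos29.5° − 57 − 9·sin29.5° = 340.7 kN/m
Driving force T = W sinα + V cosα = 462·sin29.5° + 9·cos29.5° = 235.3 kN/m
Resisting force R = c·L + N'·tanφ = 0·8.8 + 340.7·tan18.2° = 0.0 + 112.0 = 112.0 kN/m
FS = R / T = 112.0 / 235.3 = 0.476

FS = 0.48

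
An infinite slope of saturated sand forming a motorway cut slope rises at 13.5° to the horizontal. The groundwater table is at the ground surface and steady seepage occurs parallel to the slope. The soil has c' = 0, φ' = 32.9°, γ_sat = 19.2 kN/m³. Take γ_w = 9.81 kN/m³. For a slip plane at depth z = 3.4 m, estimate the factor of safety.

With seepage parallel to the slope and the water table at the surface, the effective normal stress on the slip plane uses the buoyant unit weight γ' = γ_sat − γ_w while the driving shear stress uses γ_sat:
FS = [c' + γ' z cos²β tanφ'] / [γ_sat z sinβ cosβ]
(For c' = 0 this reduces to FS = (γ'/γ_sat)·tanφ'/tanβ.)
γ' = 19.2 − 9.81 = 9.39 kN/m³
Numerator = 0.0 + 9.39·3.4·cos²13.5°·tan32.9° = 0.0 + 9.39·3.4·0.9455·0.6469 = 19.528 kPa
Denominator = 19.2·3.4·sin13.5°·cos13.5° = 19.2·3.4·0.2334·0.9724 = 14.818 kPa
FS = 19.528 / 14.818 = 1.318

FS = 1.32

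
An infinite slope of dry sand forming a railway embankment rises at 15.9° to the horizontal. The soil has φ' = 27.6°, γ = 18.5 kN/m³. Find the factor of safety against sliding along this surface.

FS = 1.84

For a dry cohesionless infinite slope the factor of safety is FS = tanφ' / tanβ.
FS = tan27.6° / tan15.9° = 0.5228 / 0.2849 = 1.835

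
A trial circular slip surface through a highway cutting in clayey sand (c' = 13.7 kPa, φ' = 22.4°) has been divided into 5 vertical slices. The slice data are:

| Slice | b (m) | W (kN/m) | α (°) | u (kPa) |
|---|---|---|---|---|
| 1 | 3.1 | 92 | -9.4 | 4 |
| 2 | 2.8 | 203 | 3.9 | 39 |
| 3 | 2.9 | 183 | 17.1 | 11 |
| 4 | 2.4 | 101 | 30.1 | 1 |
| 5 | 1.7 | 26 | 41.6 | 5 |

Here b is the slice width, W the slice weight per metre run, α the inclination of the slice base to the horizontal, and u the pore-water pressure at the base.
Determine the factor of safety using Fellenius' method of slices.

Ordinary method of slices: FS = Σ[c'·Δl_i + (W_i cosα_i − u_i·Δl_i)·tanφ'] / Σ W_i sinα_i, with Δl_i = b_i / cosα_i.
Slice 1: Δl = 3.1/cos(-9.4°) = 3.142 m; N'_1 = 92·cos(-9.4°) − 4·3.142 = 78.2; c'Δl = 43.05; W sinα = -15.0
Slice 2: Δl = 2.8/cos3.9° = 2.806 m; N'_2 = 203·cos3.9° − 39·2.806 = 93.1; c'Δl = 38.45; W sinα = 13.8
Slice 3: Δl = 2.9/cos17.1° = 3.034 m; N'_3 = 183·cos17.1° − 11·3.034 = 141.5; c'Δl = 41.57; W sinα = 53.8
Slice 4: Δl = 2.4/cos30.1° = 2.774 m; N'_4 = 101·cos30.1° − 1·2.774 = 84.6; c'Δl = 38.00; W sinα = 50.7
Slice 5: Δl = 1.7/cos41.6° = 2.273 m; N'_5 = 26·cos41.6° − 5·2.273 = 8.1; c'Δl = 31.14; W sinα = 17.3
Σc'Δl = 192.2 kN/m; ΣN' = 405.5 kN/m; ΣW sinα = 120.5 kN/m
Resisting = 192.2 + 405.5·tan22.4° = 192.2 + 167.1 = 359.3 kN/m
FS = 359.3 / 120.5 = 2.982

FS = 2.98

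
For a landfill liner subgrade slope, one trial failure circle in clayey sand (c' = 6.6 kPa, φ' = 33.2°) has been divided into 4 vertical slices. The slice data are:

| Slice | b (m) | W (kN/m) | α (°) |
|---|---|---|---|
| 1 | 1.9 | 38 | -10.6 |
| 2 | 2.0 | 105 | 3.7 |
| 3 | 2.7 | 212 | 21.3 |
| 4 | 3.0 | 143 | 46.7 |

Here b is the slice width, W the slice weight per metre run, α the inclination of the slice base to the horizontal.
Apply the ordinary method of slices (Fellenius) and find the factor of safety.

FS = 1.99

Ordinary method of slices: FS = Σ[c'·Δl_i + (W_i cosα_i)·tanφ'] / Σ W_i sinα_i, with Δl_i = b_i / cosα_i.
Slice 1: Δl = 1.9/cos(-10.6°) = 1.933 m; N'_1 = 38·cos(-10.6°) = 37.4; c'Δl = 12.76; W sinα = -7.0
Slice 2: Δl = 2.0/cos3.7° = 2.004 m; N'_2 = 105·cos3.7° = 104.8; c'Δl = 13.23; W sinα = 6.8
Slice 3: Δl = 2.7/cos21.3° = 2.898 m; N'_3 = 212·cos21.3° = 197.5; c'Δl = 19.13; W sinα = 77.0
Slice 4: Δl = 3.0/cos46.7° = 4.374 m; N'_4 = 143·cos46.7° = 98.1; c'Δl = 28.87; W sinα = 104.1
Σc'Δl = 74.0 kN/m; ΣN' = 437.7 kN/m; ΣW sinα = 180.9 kN/m
Resisting = 74.0 + 437.7·tan33.2° = 74.0 + 286.4 = 360.4 kN/m
FS = 360.4 / 180.9 = 1.993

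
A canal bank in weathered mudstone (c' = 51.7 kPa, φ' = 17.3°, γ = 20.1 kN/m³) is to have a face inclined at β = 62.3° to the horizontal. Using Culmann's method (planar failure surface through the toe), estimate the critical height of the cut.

Culmann's analysis gives the critical failure plane at α_cr = (β + φ')/2 = (62.3 + 17.3)/2 = 39.8°, and the critical height
H_c = (4c'/γ) · sinβ cosφ' / [1 − cos(β − φ')]
    = (4·51.7/20.1) · sin62.3°·cos17.3° / [1 − cos(45.0°)]
    = 10.289 · 0.8854·0.9548 / [1 − 0.7071]
    = 10.289 · 0.8453 / 0.2929
    = 29.69 m

H_c = 29.69 m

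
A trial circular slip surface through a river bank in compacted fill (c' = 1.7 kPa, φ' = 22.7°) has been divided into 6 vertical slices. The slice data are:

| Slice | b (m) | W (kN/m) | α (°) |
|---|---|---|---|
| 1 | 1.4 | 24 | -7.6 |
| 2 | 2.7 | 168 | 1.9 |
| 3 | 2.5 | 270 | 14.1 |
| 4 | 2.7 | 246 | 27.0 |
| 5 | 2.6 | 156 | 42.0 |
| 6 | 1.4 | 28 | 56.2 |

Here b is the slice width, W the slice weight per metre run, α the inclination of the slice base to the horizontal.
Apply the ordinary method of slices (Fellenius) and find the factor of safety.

FS = 1.18

Ordinary method of slices: FS = Σ[c'·Δl_i + (W_i cosα_i)·tanφ'] / Σ W_i sinα_i, with Δl_i = b_i / cosα_i.
Slice 1: Δl = 1.4/cos(-7.6°) = 1.412 m; N'_1 = 24·cos(-7.6°) = 23.8; c'Δl = 2.40; W sinα = -3.2
Slice 2: Δl = 2.7/cos1.9° = 2.701 m; N'_2 = 168·cos1.9° = 167.9; c'Δl = 4.59; W sinα = 5.6
Slice 3: Δl = 2.5/cos14.1° = 2.578 m; N'_3 = 270·cos14.1° = 261.9; c'Δl = 4.38; W sinα = 65.8
Slice 4: Δl = 2.7/cos27.0° = 3.030 m; N'_4 = 246·cos27.0° = 219.2; c'Δl = 5.15; W sinα = 111.7
Slice 5: Δl = 2.6/cos42.0° = 3.499 m; N'_5 = 156·cos42.0° = 115.9; c'Δl = 5.95; W sinα = 104.4
Slice 6: Δl = 1.4/cos56.2° = 2.517 m; N'_6 = 28·cos56.2° = 15.6; c'Δl = 4.28; W sinα = 23.3
Σc'Δl = 26.8 kN/m; ΣN' = 804.3 kN/m; ΣW sinα = 307.5 kN/m
Resisting = 26.8 + 804.3·tan22.7° = 26.8 + 336.4 = 363.2 kN/m
FS = 363.2 / 307.5 = 1.181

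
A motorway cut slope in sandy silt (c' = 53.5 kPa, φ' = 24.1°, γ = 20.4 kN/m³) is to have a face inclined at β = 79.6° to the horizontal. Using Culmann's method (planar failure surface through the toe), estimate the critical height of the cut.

Culmann's analysis gives the critical failure plane at α_cr = (β + φ')/2 = (79.6 + 24.1)/2 = 51.8°, and the critical height
H_c = (4c'/γ) · sinβ cosφ' / [1 − cos(β − φ')]
    = (4·53.5/20.4) · sin79.6°·cos24.1° / [1 − cos(55.5°)]
    = 10.490 · 0.9836·0.9128 / [1 − 0.5664]
    = 10.490 · 0.8978 / 0.4336
    = 21.72 m

H_c = 21.72 m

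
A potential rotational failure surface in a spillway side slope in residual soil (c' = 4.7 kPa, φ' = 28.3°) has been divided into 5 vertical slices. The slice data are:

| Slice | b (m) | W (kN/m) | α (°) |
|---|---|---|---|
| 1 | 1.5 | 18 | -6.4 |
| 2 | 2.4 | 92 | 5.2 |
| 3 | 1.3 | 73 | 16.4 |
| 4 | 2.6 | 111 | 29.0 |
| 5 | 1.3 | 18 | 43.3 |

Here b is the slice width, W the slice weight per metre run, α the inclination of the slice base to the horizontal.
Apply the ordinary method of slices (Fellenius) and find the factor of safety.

Ordinary method of slices: FS = Σ[c'·Δl_i + (W_i cosα_i)·tanφ'] / Σ W_i sinα_i, with Δl_i = b_i / cosα_i.
Slice 1: Δl = 1.5/cos(-6.4°) = 1.509 m; N'_1 = 18·cos(-6.4°) = 17.9; c'Δl = 7.09; W sinα = -2.0
Slice 2: Δl = 2.4/cos5.2° = 2.410 m; N'_2 = 92·cos5.2° = 91.6; c'Δl = 11.33; W sinα = 8.3
Slice 3: Δl = 1.3/cos16.4° = 1.355 m; N'_3 = 73·cos16.4° = 70.0; c'Δl = 6.37; W sinα = 20.6
Slice 4: Δl = 2.6/cos29.0° = 2.973 m; N'_4 = 111·cos29.0° = 97.1; c'Δl = 13.97; W sinα = 53.8
Slice 5: Δl = 1.3/cos43.3° = 1.786 m; N'_5 = 18·cos43.3° = 13.1; c'Δl = 8.40; W sinα = 12.3
Σc'Δl = 47.2 kN/m; ΣN' = 289.7 kN/m; ΣW sinα = 93.1 kN/m
Resisting = 47.2 + 289.7·tan28.3° = 47.2 + 156.0 = 203.2 kN/m
FS = 203.2 / 93.1 = 2.182

FS = 2.18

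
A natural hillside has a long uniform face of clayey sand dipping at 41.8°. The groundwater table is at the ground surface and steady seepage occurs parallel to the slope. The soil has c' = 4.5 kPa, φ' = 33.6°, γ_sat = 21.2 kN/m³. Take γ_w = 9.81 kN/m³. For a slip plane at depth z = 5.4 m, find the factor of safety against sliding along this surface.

FS = 0.48

With seepage parallel to the slope and the water table at the surface, the effective normal stress on the slip plane uses the buoyant unit weight γ' = γ_sat − γ_w while the driving shear stress uses γ_sat:
FS = [c' + γ' z cos²β tanφ'] / [γ_sat z sinβ cosβ]
γ' = 21.2 − 9.81 = 11.39 kN/m³
Numerator = 4.5 + 11.39·5.4·cos²41.8°·tan33.6° = 4.5 + 11.39·5.4·0.5557·0.6644 = 27.210 kPa
Denominator = 21.2·5.4·sin41.8°·cos41.8° = 21.2·5.4·0.6665·0.7455 = 56.883 kPa
FS = 27.210 / 56.883 = 0.478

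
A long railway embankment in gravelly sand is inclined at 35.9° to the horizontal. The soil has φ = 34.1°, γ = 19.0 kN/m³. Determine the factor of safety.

FS = 0.94

For a dry cohesionless infinite slope the factor of safety is FS = tanφ / tanβ.
FS = tan34.1° / tan35.9° = 0.6771 / 0.7239 = 0.935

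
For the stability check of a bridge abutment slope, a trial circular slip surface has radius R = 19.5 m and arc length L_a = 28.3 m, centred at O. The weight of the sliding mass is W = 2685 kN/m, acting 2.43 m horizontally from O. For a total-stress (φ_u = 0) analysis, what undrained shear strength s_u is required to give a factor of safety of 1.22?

FS = s_u·L_a·R / (W·d), so s_u = FS·W·d / (L_a·R).
s_u = 1.22·2685·2.43 / (28.30·19.5) = 7960.0 / 551.85 = 14.42 kPa

s_u = 14.4 kPa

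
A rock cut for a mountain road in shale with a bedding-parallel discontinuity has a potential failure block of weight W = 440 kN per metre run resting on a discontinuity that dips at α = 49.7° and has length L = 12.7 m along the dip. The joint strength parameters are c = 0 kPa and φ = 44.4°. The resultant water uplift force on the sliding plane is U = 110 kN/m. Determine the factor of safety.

Resolving the block weight along and normal to the plane and applying the Mohr–Coulomb strength on the joint:
N' = W cosα − U = 440·cos49.7° − 110 = 174.6 kN/m
Driving force T = W sinα = 440·sin49.7° = 335.6 kN/m
Resisting force R = c·L + N'·tanφ = 0·12.7 + 174.6·tan44.4° = 0.0 + 171.0 = 171.0 kN/m
FS = R / T = 171.0 / 335.6 = 0.509

FS = 0.51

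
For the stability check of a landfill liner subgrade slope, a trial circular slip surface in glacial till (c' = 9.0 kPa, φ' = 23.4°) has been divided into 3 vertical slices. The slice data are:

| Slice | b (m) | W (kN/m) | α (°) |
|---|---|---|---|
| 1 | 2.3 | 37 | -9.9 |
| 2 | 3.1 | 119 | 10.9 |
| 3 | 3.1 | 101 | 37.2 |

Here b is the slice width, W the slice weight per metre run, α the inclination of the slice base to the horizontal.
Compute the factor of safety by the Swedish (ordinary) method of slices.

Ordinary method of slices: FS = Σ[c'·Δl_i + (W_i cosα_i)·tanφ'] / Σ W_i sinα_i, with Δl_i = b_i / cosα_i.
Slice 1: Δl = 2.3/cos(-9.9°) = 2.335 m; N'_1 = 37·cos(-9.9°) = 36.4; c'Δl = 21.01; W sinα = -6.4
Slice 2: Δl = 3.1/cos10.9° = 3.157 m; N'_2 = 119·cos10.9° = 116.9; c'Δl = 28.41; W sinα = 22.5
Slice 3: Δl = 3.1/cos37.2° = 3.892 m; N'_3 = 101·cos37.2° = 80.4; c'Δl = 35.03; W sinα = 61.1
Σc'Δl = 84.5 kN/m; ΣN' = 233.8 kN/m; ΣW sinα = 77.2 kN/m
Resisting = 84.5 + 233.8·tan23.4° = 84.5 + 101.2 = 185.6 kN/m
FS = 185.6 / 77.2 = 2.404

FS = 2.40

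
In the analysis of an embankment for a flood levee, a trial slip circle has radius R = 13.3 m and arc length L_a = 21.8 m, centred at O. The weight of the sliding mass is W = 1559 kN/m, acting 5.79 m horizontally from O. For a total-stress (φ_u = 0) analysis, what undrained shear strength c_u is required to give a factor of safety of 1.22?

FS = c_u·L_a·R / (W·d), so c_u = FS·W·d / (L_a·R).
c_u = 1.22·1559·5.79 / (21.80·13.3) = 11012.5 / 289.94 = 37.98 kPa

c_u = 38.0 kPa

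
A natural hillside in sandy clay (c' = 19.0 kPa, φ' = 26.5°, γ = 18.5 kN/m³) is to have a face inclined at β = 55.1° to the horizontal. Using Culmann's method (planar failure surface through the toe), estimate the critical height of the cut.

Culmann's analysis gives the critical failure plane at α_cr = (β + φ')/2 = (55.1 + 26.5)/2 = 40.8°, and the critical height
H_c = (4c'/γ) · sinβ cosφ' / [1 − cos(β − φ')]
    = (4·19.0/18.5) · sin55.1°·cos26.5° / [1 − cos(28.6°)]
    = 4.108 · 0.8202·0.8949 / [1 − 0.8780]
    = 4.108 · 0.7340 / 0.1220
    = 24.71 m

H_c = 24.71 m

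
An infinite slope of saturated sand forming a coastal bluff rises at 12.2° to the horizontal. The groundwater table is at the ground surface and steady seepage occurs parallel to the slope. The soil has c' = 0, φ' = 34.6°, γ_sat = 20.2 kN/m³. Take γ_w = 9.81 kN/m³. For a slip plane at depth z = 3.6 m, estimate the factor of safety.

With seepage parallel to the slope and the water table at the surface, the effective normal stress on the slip plane uses the buoyant unit weight γ' = γ_sat − γ_w while the driving shear stress uses γ_sat:
FS = [c' + γ' z cos²β tanφ'] / [γ_sat z sinβ cosβ]
(For c' = 0 this reduces to FS = (γ'/γ_sat)·tanφ'/tanβ.)
γ' = 20.2 − 9.81 = 10.39 kN/m³
Numerator = 0.0 + 10.39·3.6·cos²12.2°·tan34.6° = 0.0 + 10.39·3.6·0.9553·0.6899 = 24.651 kPa
Denominator = 20.2·3.6·sin12.2°·cos12.2° = 20.2·3.6·0.2113·0.9774 = 15.020 kPa
FS = 24.651 / 15.020 = 1.641

FS = 1.64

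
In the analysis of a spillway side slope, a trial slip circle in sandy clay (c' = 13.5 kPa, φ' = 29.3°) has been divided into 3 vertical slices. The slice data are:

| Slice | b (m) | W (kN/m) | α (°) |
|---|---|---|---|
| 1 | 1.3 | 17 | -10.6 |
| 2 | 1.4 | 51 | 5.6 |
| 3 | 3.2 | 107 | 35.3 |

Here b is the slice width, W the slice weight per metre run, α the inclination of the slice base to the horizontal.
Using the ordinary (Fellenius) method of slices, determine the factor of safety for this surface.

FS = 2.77

Ordinary method of slices: FS = Σ[c'·Δl_i + (W_i cosα_i)·tanφ'] / Σ W_i sinα_i, with Δl_i = b_i / cosα_i.
Slice 1: Δl = 1.3/cos(-10.6°) = 1.323 m; N'_1 = 17·cos(-10.6°) = 16.7; c'Δl = 17.85; W sinα = -3.1
Slice 2: Δl = 1.4/cos5.6° = 1.407 m; N'_2 = 51·cos5.6° = 50.8; c'Δl = 18.99; W sinα = 5.0
Slice 3: Δl = 3.2/cos35.3° = 3.921 m; N'_3 = 107·cos35.3° = 87.3; c'Δl = 52.93; W sinα = 61.8
Σc'Δl = 89.8 kN/m; ΣN' = 154.8 kN/m; ΣW sinα = 63.7 kN/m
Resisting = 89.8 + 154.8·tan29.3° = 89.8 + 86.9 = 176.6 kN/m
FS = 176.6 / 63.7 = 2.774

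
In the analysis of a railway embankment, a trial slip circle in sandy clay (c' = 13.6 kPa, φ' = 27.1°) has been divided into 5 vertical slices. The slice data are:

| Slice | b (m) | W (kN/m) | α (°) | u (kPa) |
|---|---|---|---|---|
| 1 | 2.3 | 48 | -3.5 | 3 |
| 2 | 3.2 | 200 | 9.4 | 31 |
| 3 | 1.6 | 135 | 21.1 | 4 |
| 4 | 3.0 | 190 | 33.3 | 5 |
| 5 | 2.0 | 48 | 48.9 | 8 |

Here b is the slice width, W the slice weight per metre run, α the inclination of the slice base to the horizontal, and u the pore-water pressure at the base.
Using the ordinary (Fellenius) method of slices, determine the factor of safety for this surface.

FS = 1.81

Ordinary method of slices: FS = Σ[c'·Δl_i + (W_i cosα_i − u_i·Δl_i)·tanφ'] / Σ W_i sinα_i, with Δl_i = b_i / cosα_i.
Slice 1: Δl = 2.3/cos(-3.5°) = 2.304 m; N'_1 = 48·cos(-3.5°) − 3·2.304 = 41.0; c'Δl = 31.34; W sinα = -2.9
Slice 2: Δl = 3.2/cos9.4° = 3.244 m; N'_2 = 200·cos9.4° − 31·3.244 = 96.8; c'Δl = 44.11; W sinα = 32.7
Slice 3: Δl = 1.6/cos21.1° = 1.715 m; N'_3 = 135·cos21.1° − 4·1.715 = 119.1; c'Δl = 23.32; W sinα = 48.6
Slice 4: Δl = 3.0/cos33.3° = 3.589 m; N'_4 = 190·cos33.3° − 5·3.589 = 140.9; c'Δl = 48.82; W sinα = 104.3
Slice 5: Δl = 2.0/cos48.9° = 3.042 m; N'_5 = 48·cos48.9° − 8·3.042 = 7.2; c'Δl = 41.38; W sinα = 36.2
Σc'Δl = 189.0 kN/m; ΣN' = 404.9 kN/m; ΣW sinα = 218.8 kN/m
Resisting = 189.0 + 404.9·tan27.1° = 189.0 + 207.2 = 396.2 kN/m
FS = 396.2 / 218.8 = 1.811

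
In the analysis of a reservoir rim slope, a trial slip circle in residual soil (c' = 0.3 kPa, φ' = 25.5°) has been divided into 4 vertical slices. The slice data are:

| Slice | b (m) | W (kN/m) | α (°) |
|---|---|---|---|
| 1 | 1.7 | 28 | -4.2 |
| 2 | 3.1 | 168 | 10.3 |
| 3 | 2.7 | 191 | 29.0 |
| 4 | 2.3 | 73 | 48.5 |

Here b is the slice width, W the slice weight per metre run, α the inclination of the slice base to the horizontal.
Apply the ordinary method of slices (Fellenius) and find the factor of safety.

FS = 1.13

Ordinary method of slices: FS = Σ[c'·Δl_i + (W_i cosα_i)·tanφ'] / Σ W_i sinα_i, with Δl_i = b_i / cosα_i.
Slice 1: Δl = 1.7/cos(-4.2°) = 1.705 m; N'_1 = 28·cos(-4.2°) = 27.9; c'Δl = 0.51; W sinα = -2.1
Slice 2: Δl = 3.1/cos10.3° = 3.151 m; N'_2 = 168·cos10.3° = 165.3; c'Δl = 0.95; W sinα = 30.0
Slice 3: Δl = 2.7/cos29.0° = 3.087 m; N'_3 = 191·cos29.0° = 167.1; c'Δl = 0.93; W sinα = 92.6
Slice 4: Δl = 2.3/cos48.5° = 3.471 m; N'_4 = 73·cos48.5° = 48.4; c'Δl = 1.04; W sinα = 54.7
Σc'Δl = 3.4 kN/m; ΣN' = 408.6 kN/m; ΣW sinα = 175.3 kN/m
Resisting = 3.4 + 408.6·tan25.5° = 3.4 + 194.9 = 198.3 kN/m
FS = 198.3 / 175.3 = 1.132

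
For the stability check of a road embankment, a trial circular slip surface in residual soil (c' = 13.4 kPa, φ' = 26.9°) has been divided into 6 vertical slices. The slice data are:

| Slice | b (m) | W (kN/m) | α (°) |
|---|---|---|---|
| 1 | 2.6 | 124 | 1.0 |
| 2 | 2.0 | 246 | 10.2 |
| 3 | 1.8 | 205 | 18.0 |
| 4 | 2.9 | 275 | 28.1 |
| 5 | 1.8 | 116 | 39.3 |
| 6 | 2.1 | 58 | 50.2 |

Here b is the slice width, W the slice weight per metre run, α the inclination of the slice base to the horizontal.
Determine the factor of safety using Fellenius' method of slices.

FS = 1.90

Ordinary method of slices: FS = Σ[c'·Δl_i + (W_i cosα_i)·tanφ'] / Σ W_i sinα_i, with Δl_i = b_i / cosα_i.
Slice 1: Δl = 2.6/cos1.0° = 2.600 m; N'_1 = 124·cos1.0° = 124.0; c'Δl = 34.85; W sinα = 2.2
Slice 2: Δl = 2.0/cos10.2° = 2.032 m; N'_2 = 246·cos10.2° = 242.1; c'Δl = 27.23; W sinα = 43.6
Slice 3: Δl = 1.8/cos18.0° = 1.893 m; N'_3 = 205·cos18.0° = 195.0; c'Δl = 25.36; W sinα = 63.3
Slice 4: Δl = 2.9/cos28.1° = 3.288 m; N'_4 = 275·cos28.1° = 242.6; c'Δl = 44.05; W sinα = 129.5
Slice 5: Δl = 1.8/cos39.3° = 2.326 m; N'_5 = 116·cos39.3° = 89.8; c'Δl = 31.17; W sinα = 73.5
Slice 6: Δl = 2.1/cos50.2° = 3.281 m; N'_6 = 58·cos50.2° = 37.1; c'Δl = 43.96; W sinα = 44.6
Σc'Δl = 206.6 kN/m; ΣN' = 930.5 kN/m; ΣW sinα = 356.6 kN/m
Resisting = 206.6 + 930.5·tan26.9° = 206.6 + 472.1 = 678.7 kN/m
FS = 678.7 / 356.6 = 1.903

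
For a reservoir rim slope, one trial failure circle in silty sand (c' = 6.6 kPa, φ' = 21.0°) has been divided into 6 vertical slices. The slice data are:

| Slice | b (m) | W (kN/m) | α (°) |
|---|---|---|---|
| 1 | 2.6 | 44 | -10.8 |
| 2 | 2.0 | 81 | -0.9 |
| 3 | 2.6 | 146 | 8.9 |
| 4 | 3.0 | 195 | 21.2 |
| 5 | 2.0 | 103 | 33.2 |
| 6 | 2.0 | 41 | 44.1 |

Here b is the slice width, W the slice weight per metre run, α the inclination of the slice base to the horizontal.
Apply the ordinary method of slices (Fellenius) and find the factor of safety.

Ordinary method of slices: FS = Σ[c'·Δl_i + (W_i cosα_i)·tanφ'] / Σ W_i sinα_i, with Δl_i = b_i / cosα_i.
Slice 1: Δl = 2.6/cos(-10.8°) = 2.647 m; N'_1 = 44·cos(-10.8°) = 43.2; c'Δl = 17.47; W sinα = -8.2
Slice 2: Δl = 2.0/cos(-0.9°) = 2.000 m; N'_2 = 81·cos(-0.9°) = 81.0; c'Δl = 13.20; W sinα = -1.3
Slice 3: Δl = 2.6/cos8.9° = 2.632 m; N'_3 = 146·cos8.9° = 144.2; c'Δl = 17.37; W sinα = 22.6
Slice 4: Δl = 3.0/cos21.2° = 3.218 m; N'_4 = 195·cos21.2° = 181.8; c'Δl = 21.24; W sinα = 70.5
Slice 5: Δl = 2.0/cos33.2° = 2.390 m; N'_5 = 103·cos33.2° = 86.2; c'Δl = 15.78; W sinα = 56.4
Slice 6: Δl = 2.0/cos44.1° = 2.785 m; N'_6 = 41·cos44.1° = 29.4; c'Δl = 18.38; W sinα = 28.5
Σc'Δl = 103.4 kN/m; ΣN' = 565.9 kN/m; ΣW sinα = 168.5 kN/m
Resisting = 103.4 + 565.9·tan21.0° = 103.4 + 217.2 = 320.7 kN/m
FS = 320.7 / 168.5 = 1.903

FS = 1.90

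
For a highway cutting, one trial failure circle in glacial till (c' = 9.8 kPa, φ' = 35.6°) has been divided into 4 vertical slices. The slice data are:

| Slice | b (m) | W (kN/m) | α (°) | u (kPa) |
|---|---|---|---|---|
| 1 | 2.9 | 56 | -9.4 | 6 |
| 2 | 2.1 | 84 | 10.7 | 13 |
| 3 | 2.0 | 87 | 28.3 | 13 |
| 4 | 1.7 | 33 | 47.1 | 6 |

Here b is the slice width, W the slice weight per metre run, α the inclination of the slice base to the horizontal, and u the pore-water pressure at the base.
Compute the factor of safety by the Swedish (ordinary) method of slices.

Ordinary method of slices: FS = Σ[c'·Δl_i + (W_i cosα_i − u_i·Δl_i)·tanφ'] / Σ W_i sinα_i, with Δl_i = b_i / cosα_i.
Slice 1: Δl = 2.9/cos(-9.4°) = 2.939 m; N'_1 = 56·cos(-9.4°) − 6·2.939 = 37.6; c'Δl = 28.81; W sinα = -9.1
Slice 2: Δl = 2.1/cos10.7° = 2.137 m; N'_2 = 84·cos10.7° − 13·2.137 = 54.8; c'Δl = 20.94; W sinα = 15.6
Slice 3: Δl = 2.0/cos28.3° = 2.271 m; N'_3 = 87·cos28.3° − 13·2.271 = 47.1; c'Δl = 22.26; W sinα = 41.2
Slice 4: Δl = 1.7/cos47.1° = 2.497 m; N'_4 = 33·cos47.1° − 6·2.497 = 7.5; c'Δl = 24.47; W sinα = 24.2
Σc'Δl = 96.5 kN/m; ΣN' = 146.9 kN/m; ΣW sinα = 71.9 kN/m
Resisting = 96.5 + 146.9·tan35.6° = 96.5 + 105.2 = 201.7 kN/m
FS = 201.7 / 71.9 = 2.806

FS = 2.81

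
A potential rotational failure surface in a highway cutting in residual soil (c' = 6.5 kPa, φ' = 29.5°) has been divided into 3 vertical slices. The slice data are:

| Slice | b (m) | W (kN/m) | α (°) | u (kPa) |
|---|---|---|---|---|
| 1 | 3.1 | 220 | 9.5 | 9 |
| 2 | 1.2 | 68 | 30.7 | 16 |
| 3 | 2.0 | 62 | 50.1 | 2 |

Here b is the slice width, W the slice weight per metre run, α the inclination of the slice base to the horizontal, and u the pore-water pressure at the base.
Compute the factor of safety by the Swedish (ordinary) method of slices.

Ordinary method of slices: FS = Σ[c'·Δl_i + (W_i cosα_i − u_i·Δl_i)·tanφ'] / Σ W_i sinα_i, with Δl_i = b_i / cosα_i.
Slice 1: Δl = 3.1/cos9.5° = 3.143 m; N'_1 = 220·cos9.5° − 9·3.143 = 188.7; c'Δl = 20.43; W sinα = 36.3
Slice 2: Δl = 1.2/cos30.7° = 1.396 m; N'_2 = 68·cos30.7° − 16·1.396 = 36.1; c'Δl = 9.07; W sinα = 34.7
Slice 3: Δl = 2.0/cos50.1° = 3.118 m; N'_3 = 62·cos50.1° − 2·3.118 = 33.5; c'Δl = 20.27; W sinα = 47.6
Σc'Δl = 49.8 kN/m; ΣN' = 258.4 kN/m; ΣW sinα = 118.6 kN/m
Resisting = 49.8 + 258.4·tan29.5° = 49.8 + 146.2 = 195.9 kN/m
FS = 195.9 / 118.6 = 1.652

FS = 1.65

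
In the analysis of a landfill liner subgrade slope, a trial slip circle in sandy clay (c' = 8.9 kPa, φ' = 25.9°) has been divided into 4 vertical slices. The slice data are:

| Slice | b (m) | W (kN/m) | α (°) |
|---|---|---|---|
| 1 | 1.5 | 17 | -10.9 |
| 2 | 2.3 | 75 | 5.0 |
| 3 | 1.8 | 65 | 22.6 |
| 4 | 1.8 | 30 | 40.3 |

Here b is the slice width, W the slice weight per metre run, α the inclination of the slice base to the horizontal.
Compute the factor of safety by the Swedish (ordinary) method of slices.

Ordinary method of slices: FS = Σ[c'·Δl_i + (W_i cosα_i)·tanφ'] / Σ W_i sinα_i, with Δl_i = b_i / cosα_i.
Slice 1: Δl = 1.5/cos(-10.9°) = 1.528 m; N'_1 = 17·cos(-10.9°) = 16.7; c'Δl = 13.60; W sinα = -3.2
Slice 2: Δl = 2.3/cos5.0° = 2.309 m; N'_2 = 75·cos5.0° = 74.7; c'Δl = 20.55; W sinα = 6.5
Slice 3: Δl = 1.8/cos22.6° = 1.950 m; N'_3 = 65·cos22.6° = 60.0; c'Δl = 17.35; W sinα = 25.0
Slice 4: Δl = 1.8/cos40.3° = 2.360 m; N'_4 = 30·cos40.3° = 22.9; c'Δl = 21.01; W sinα = 19.4
Σc'Δl = 72.5 kN/m; ΣN' = 174.3 kN/m; ΣW sinα = 47.7 kN/m
Resisting = 72.5 + 174.3·tan25.9° = 72.5 + 84.6 = 157.1 kN/m
FS = 157.1 / 47.7 = 3.294

FS = 3.29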